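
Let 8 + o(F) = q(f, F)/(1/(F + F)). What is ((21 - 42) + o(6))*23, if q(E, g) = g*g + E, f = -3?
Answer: 8441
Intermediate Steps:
q(E, g) = E + g² (q(E, g) = g² + E = E + g²)
o(F) = -8 + 2*F*(-3 + F²) (o(F) = -8 + (-3 + F²)/(1/(F + F)) = -8 + (-3 + F²)/(1/(2*F)) = -8 + (-3 + F²)/((1/(2*F))) = -8 + (-3 + F²)*(2*F) = -8 + 2*F*(-3 + F²))
((21 - 42) + o(6))*23 = ((21 - 42) + (-8 + 2*6*(-3 + 6²)))*23 = (-21 + (-8 + 2*6*(-3 + 36)))*23 = (-21 + (-8 + 2*6*33))*23 = (-21 + (-8 + 396))*23 = (-21 + 388)*23 = 367*23 = 8441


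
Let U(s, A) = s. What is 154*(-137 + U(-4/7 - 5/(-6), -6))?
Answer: -63173/3 ≈ -21058.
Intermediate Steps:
154*(-137 + U(-4/7 - 5/(-6), -6)) = 154*(-137 + (-4/7 - 5/(-6))) = 154*(-137 + (-4*1/7 - 5*(-1/6))) = 154*(-137 + (-4/7 + 5/6)) = 154*(-137 + 11/42) = 154*(-5743/42) = -63173/3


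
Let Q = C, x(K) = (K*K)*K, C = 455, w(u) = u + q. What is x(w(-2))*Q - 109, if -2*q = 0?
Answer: -3749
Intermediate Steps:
q = 0 (q = -½*0 = 0)
w(u) = u (w(u) = u + 0 = u)
x(K) = K³ (x(K) = K²*K = K³)
Q = 455
x(w(-2))*Q - 109 = (-2)³*455 - 109 = -8*455 - 109 = -3640 - 109 = -3749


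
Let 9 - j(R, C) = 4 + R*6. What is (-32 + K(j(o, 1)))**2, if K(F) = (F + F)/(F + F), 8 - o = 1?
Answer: 961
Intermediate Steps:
o = 7 (o = 8 - 1*1 = 8 - 1 = 7)
j(R, C) = 5 - 6*R (j(R, C) = 9 - (4 + R*6) = 9 - (4 + 6*R) = 9 + (-4 - 6*R) = 5 - 6*R)
K(F) = 1 (K(F) = (2*F)/((2*F)) = (2*F)*(1/(2*F)) = 1)
(-32 + K(j(o, 1)))**2 = (-32 + 1)**2 = (-31)**2 = 961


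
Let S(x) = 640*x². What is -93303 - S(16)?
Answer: -257143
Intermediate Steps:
-93303 - S(16) = -93303 - 640*16² = -93303 - 640*256 = -93303 - 1*163840 = -93303 - 163840 = -257143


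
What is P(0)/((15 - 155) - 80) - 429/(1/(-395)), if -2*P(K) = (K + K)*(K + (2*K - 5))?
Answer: 169455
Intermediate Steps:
P(K) = -K*(-5 + 3*K) (P(K) = -(K + K)*(K + (2*K - 5))/2 = -2*K*(K + (-5 + 2*K))/2 = -2*K*(-5 + 3*K)/2 = -K*(-5 + 3*K))
P(0)/((15 - 155) - 80) - 429/(1/(-395)) = (0*(5 - 3*0))/((15 - 155) - 80) - 429/(1/(-395)) = (0*(5 + 0))/(-140 - 80) - 429/(-1/395) = (0*5)/(-220) - 429*(-395) = 0*(-1/220) + 169455 = 0 + 169455 = 169455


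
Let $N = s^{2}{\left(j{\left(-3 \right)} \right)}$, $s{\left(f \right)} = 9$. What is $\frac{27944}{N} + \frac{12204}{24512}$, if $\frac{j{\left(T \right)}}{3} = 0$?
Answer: $\frac{171487963}{496368} \approx 345.49$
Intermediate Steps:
$j{\left(T \right)} = 0$ ($j{\left(T \right)} = 3 \cdot 0 = 0$)
$N = 81$ ($N = 9^{2} = 81$)
$\frac{27944}{N} + \frac{12204}{24512} = \frac{27944}{81} + \frac{12204}{24512} = 27944 \cdot \frac{1}{81} + 12204 \cdot \frac{1}{24512} = \frac{27944}{81} + \frac{3051}{6128} = \frac{171487963}{496368}$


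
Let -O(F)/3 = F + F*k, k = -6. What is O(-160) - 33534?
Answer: -35934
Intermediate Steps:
O(F) = 15*F (O(F) = -3*(F + F*(-6)) = -3*(F - 6*F) = -(-15)*F = 15*F)
O(-160) - 33534 = 15*(-160) - 33534 = -2400 - 33534 = -35934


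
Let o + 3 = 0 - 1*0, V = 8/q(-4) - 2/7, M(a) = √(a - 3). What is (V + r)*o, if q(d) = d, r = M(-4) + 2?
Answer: 6/7 - 3*I*√7 ≈ 0.85714 - 7.9373*I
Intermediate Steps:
M(a) = √(-3 + a)
r = 2 + I*√7 (r = √(-3 - 4) + 2 = √(-7) + 2 = I*√7 + 2 = 2 + I*√7 ≈ 2.0 + 2.6458*I)
V = -16/7 (V = 8/(-4) - 2/7 = 8*(-¼) - 2*⅐ = -2 - 2/7 = -16/7 ≈ -2.2857)
o = -3 (o = -3 + (0 - 1*0) = -3 + (0 + 0) = -3 + 0 = -3)
(V + r)*o = (-16/7 + (2 + I*√7))*(-3) = (-2/7 + I*√7)*(-3) = 6/7 - 3*I*√7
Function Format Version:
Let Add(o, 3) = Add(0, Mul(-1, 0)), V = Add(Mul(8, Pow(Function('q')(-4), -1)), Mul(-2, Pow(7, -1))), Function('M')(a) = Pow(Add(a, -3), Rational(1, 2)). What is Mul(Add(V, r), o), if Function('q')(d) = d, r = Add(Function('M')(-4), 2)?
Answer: Add(Rational(6, 7), Mul(-3, I, Pow(7, Rational(1, 2)))) ≈ Add(0.85714, Mul(-7.9373, I))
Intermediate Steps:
Function('M')(a) = Pow(Add(-3, a), Rational(1, 2))
r = Add(2, Mul(I, Pow(7, Rational(1, 2)))) (r = Add(Pow(Add(-3, -4), Rational(1, 2)), 2) = Add(Pow(-7, Rational(1, 2)), 2) = Add(Mul(I, Pow(7, Rational(1, 2))), 2) = Add(2, Mul(I, Pow(7, Rational(1, 2)))) ≈ Add(2.0000, Mul(2.6458, I)))
V = Rational(-16, 7) (V = Add(Mul(8, Pow(-4, -1)), Mul(-2, Pow(7, -1))) = Add(Mul(8, Rational(-1, 4)), Mul(-2, Rational(1, 7))) = Add(-2, Rational(-2, 7)) = Rational(-16, 7) ≈ -2.2857)
o = -3 (o = Add(-3, Add(0, Mul(-1, 0))) = Add(-3, Add(0, 0)) = Add(-3, 0) = -3)
Mul(Add(V, r), o) = Mul(Add(Rational(-16, 7), Add(2, Mul(I, Pow(7, Rational(1, 2))))), -3) = Mul(Add(Rational(-2, 7), Mul(I, Pow(7, Rational(1, 2)))), -3) = Add(Rational(6, 7), Mul(-3, I, Pow(7, Rational(1, 2))))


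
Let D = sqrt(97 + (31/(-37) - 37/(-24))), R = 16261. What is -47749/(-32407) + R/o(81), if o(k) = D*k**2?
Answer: 47749/32407 + 32522*sqrt(19260942)/569238921 ≈ 1.7242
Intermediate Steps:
D = sqrt(19260942)/444 (D = sqrt(97 + (31*(-1/37) - 37*(-1/24))) = sqrt(97 + (-31/37 + 37/24)) = sqrt(97 + 625/888) = sqrt(86761/888) = sqrt(19260942)/444 ≈ 9.8845)
o(k) = sqrt(19260942)*k**2/444 (o(k) = (sqrt(19260942)/444)*k**2 = sqrt(19260942)*k**2/444)
-47749/(-32407) + R/o(81) = -47749/(-32407) + 16261/(((1/444)*sqrt(19260942)*81**2)) = -47749*(-1/32407) + 16261/(((1/444)*sqrt(19260942)*6561)) = 47749/32407 + 16261/((2187*sqrt(19260942)/148)) = 47749/32407 + 16261*(2*sqrt(19260942)/569238921) = 47749/32407 + 32522*sqrt(19260942)/569238921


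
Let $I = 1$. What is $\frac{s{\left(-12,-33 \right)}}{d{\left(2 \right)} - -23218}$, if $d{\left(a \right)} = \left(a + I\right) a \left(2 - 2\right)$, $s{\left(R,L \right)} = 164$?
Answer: $\frac{82}{11609} \approx 0.0070635$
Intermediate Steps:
$d{\left(a \right)} = 0$ ($d{\left(a \right)} = \left(a + 1\right) a \left(2 - 2\right) = \left(1 + a\right) a 0 = \left(1 + a\right) 0 = 0$)
$\frac{s{\left(-12,-33 \right)}}{d{\left(2 \right)} - -23218} = \frac{164}{0 - -23218} = \frac{164}{0 + 23218} = \frac{164}{23218} = 164 \cdot \frac{1}{23218} = \frac{82}{11609}$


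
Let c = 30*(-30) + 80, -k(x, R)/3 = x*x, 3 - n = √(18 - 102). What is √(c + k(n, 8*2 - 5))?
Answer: √(-595 + 36*I*√21) ≈ 3.3502 + 24.622*I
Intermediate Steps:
n = 3 - 2*I*√21 (n = 3 - √(18 - 102) = 3 - √(-84) = 3 - 2*I*√21 ≈ 3.0 - 9.1651*I)
k(x, R) = -3*x² (k(x, R) = -3*x*x = -3*x²)
c = -820 (c = -900 + 80 = -820)
√(c + k(n, 8*2 - 5)) = √(-820 - 3*(3 - 2*I*√21)²)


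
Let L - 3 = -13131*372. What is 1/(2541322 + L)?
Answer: -1/2343407 ≈ -4.2673e-7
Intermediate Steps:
L = -4884729 (L = 3 - 13131*372 = 3 - 4884732 = -4884729)
1/(2541322 + L) = 1/(2541322 - 4884729) = 1/(-2343407) = -1/2343407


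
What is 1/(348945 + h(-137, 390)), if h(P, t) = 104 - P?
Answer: 1/349186 ≈ 2.8638e-6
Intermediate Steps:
1/(348945 + h(-137, 390)) = 1/(348945 + (104 - 1*(-137))) = 1/(348945 + (104 + 137)) = 1/(348945 + 241) = 1/349186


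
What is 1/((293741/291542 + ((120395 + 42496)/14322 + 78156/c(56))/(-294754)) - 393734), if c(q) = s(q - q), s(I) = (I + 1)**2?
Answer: -205122478384516/80763541632118878037 ≈ -2.5398e-6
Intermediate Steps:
s(I) = (1 + I)**2
c(q) = 1 (c(q) = (1 + (q - q))**2 = (1 + 0)**2 = 1**2 = 1)
1/((293741/291542 + ((120395 + 42496)/14322 + 78156/c(56))/(-294754)) - 393734) = 1/((293741/291542 + ((120395 + 42496)/14322 + 78156/1)/(-294754)) - 393734) = 1/((293741*(1/291542) + (162891*(1/14322) + 78156*1)*(-1/294754)) - 393734) = 1/((293741/291542 + (54297/4774 + 78156)*(-1/294754)) - 393734) = 1/((293741/291542 + (373171041/4774)*(-1/294754)) - 393734) = 1/((293741/291542 - 373171041/1407155596) - 393734) = 1/(152272130144707/205122478384516 - 393734) = 1/(-80763541632118878037/205122478384516) = -205122478384516/80763541632118878037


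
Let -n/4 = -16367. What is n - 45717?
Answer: 19751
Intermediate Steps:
n = 65468 (n = -4*(-16367) = 65468)
n - 45717 = 65468 - 45717 = 19751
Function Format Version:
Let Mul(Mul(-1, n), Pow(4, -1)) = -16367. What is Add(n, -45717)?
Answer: 19751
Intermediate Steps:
n = 65468 (n = Mul(-4, -16367) = 65468)
Add(n, -45717) = Add(65468, -45717) = 19751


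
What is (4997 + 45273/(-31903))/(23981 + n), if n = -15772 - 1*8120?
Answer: 159374018/2839367 ≈ 56.130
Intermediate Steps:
n = -23892 (n = -15772 - 8120 = -23892)
(4997 + 45273/(-31903))/(23981 + n) = (4997 + 45273/(-31903))/(23981 - 23892) = (4997 + 45273*(-1/31903))/89 = (4997 - 45273/31903)*(1/89) = (159374018/31903)*(1/89) = 159374018/2839367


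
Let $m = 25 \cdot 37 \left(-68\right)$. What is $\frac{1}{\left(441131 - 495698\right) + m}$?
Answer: $- \frac{1}{117467} \approx -8.513 \cdot 10^{-6}$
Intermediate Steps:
$m = -62900$ ($m = 925 \left(-68\right) = -62900$)
$\frac{1}{\left(441131 - 495698\right) + m} = \frac{1}{\left(441131 - 495698\right) - 62900} = \frac{1}{-54567 - 62900} = \frac{1}{-117467} = - \frac{1}{117467}$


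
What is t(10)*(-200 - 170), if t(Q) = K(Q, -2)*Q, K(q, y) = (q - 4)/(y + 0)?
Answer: 11100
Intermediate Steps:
K(q, y) = (-4 + q)/y
t(Q) = Q*(2 - Q/2) (t(Q) = ((-4 + Q)/(-2))*Q = (-(-4 + Q)/2)*Q = (2 - Q/2)*Q = Q*(2 - Q/2))
t(10)*(-200 - 170) = ((½)*10*(4 - 1*10))*(-200 - 170) = ((½)*10*(4 - 10))*(-370) = ((½)*10*(-6))*(-370) = -30*(-370) = 11100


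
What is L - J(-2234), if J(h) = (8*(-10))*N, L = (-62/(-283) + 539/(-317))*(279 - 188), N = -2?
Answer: -26446113/89711 ≈ -294.79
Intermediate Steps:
L = -12092353/89711 (L = (-62*(-1/283) + 539*(-1/317))*91 = (62/283 - 539/317)*91 = -132883/89711*91 = -12092353/89711 ≈ -134.79)
J(h) = 160 (J(h) = (8*(-10))*(-2) = -80*(-2) = 160)
L - J(-2234) = -12092353/89711 - 1*160 = -12092353/89711 - 160 = -26446113/89711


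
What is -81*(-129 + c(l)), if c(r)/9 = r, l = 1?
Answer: 9720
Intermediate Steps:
c(r) = 9*r
-81*(-129 + c(l)) = -81*(-129 + 9*1) = -81*(-129 + 9) = -81*(-120) = 9720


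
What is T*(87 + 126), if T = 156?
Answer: 33228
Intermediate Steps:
T*(87 + 126) = 156*(87 + 126) = 156*213 = 33228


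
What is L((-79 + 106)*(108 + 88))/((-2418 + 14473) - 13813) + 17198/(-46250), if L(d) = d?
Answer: -22915757/6775625 ≈ -3.3821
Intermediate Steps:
L((-79 + 106)*(108 + 88))/((-2418 + 14473) - 13813) + 17198/(-46250) = ((-79 + 106)*(108 + 88))/((-2418 + 14473) - 13813) + 17198/(-46250) = (27*196)/(12055 - 13813) + 17198*(-1/46250) = 5292/(-1758) - 8599/23125 = 5292*(-1/1758) - 8599/23125 = -882/293 - 8599/23125 = -22915757/6775625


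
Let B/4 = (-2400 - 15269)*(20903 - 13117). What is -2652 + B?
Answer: -550285988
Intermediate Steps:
B = -550283336 (B = 4*((-2400 - 15269)*(20903 - 13117)) = 4*(-17669*7786) = 4*(-137570834) = -550283336)
-2652 + B = -2652 - 550283336 = -550285988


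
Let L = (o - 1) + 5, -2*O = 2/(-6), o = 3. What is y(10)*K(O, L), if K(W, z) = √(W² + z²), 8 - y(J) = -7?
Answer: 5*√1765/2 ≈ 105.03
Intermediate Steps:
y(J) = 15 (y(J) = 8 - 1*(-7) = 8 + 7 = 15)
O = ⅙ (O = -1/(-6) = -(-1)/6 = -½*(-⅓) = ⅙ ≈ 0.16667)
L = 7 (L = (3 - 1) + 5 = 2 + 5 = 7)
y(10)*K(O, L) = 15*√((⅙)² + 7²) = 15*√(1/36 + 49) = 15*√(1765/36) = 15*(√1765/6) = 5*√1765/2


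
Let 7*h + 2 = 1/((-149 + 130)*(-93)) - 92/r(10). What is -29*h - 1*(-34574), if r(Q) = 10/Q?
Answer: 432462619/12369 ≈ 34963.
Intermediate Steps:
h = -166097/12369 (h = -2/7 + (1/((-149 + 130)*(-93)) - 92/1)/7 = -2/7 + (-1/93/(-19) - 92/1)/7 = -2/7 + (-1/19*(-1/93) - 92/1)/7 = -2/7 + (1/1767 - 92*1)/7 = -2/7 + (1/1767 - 92)/7 = -2/7 + (1/7)*(-162563/1767) = -2/7 - 162563/12369 = -166097/12369 ≈ -13.428)
-29*h - 1*(-34574) = -29*(-166097/12369) - 1*(-34574) = 4816813/12369 + 34574 = 432462619/12369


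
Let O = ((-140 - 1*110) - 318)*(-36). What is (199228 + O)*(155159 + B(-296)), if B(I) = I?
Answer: 34019684388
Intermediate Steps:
O = 20448 (O = ((-140 - 110) - 318)*(-36) = (-250 - 318)*(-36) = -568*(-36) = 20448)
(199228 + O)*(155159 + B(-296)) = (199228 + 20448)*(155159 - 296) = 219676*154863 = 34019684388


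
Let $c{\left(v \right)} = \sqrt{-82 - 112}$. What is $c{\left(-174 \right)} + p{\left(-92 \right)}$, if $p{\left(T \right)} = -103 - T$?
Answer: $-11 + i \sqrt{194} \approx -11.0 + 13.928 i$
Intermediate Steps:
$c{\left(v \right)} = i \sqrt{194}$ ($c{\left(v \right)} = \sqrt{-194} = i \sqrt{194}$)
$c{\left(-174 \right)} + p{\left(-92 \right)} = i \sqrt{194} - 11 = -11 + i \sqrt{194}$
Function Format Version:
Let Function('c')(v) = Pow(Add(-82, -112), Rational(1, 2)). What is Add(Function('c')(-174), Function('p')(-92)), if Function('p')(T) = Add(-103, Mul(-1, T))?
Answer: Add(-11, Mul(I, Pow(194, Rational(1, 2)))) ≈ Add(-11.000, Mul(13.928, I))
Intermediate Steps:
Function('c')(v) = Mul(I, Pow(194, Rational(1, 2))) (Function('c')(v) = Pow(-194, Rational(1, 2)) = Mul(I, Pow(194, Rational(1, 2))))
Add(Function('c')(-174), Function('p')(-92)) = Add(Mul(I, Pow(194, Rational(1, 2))), Add(-103, Mul(-1, -92))) = Add(Mul(I, Pow(194, Rational(1, 2))), Add(-103, 92)) = Add(Mul(I, Pow(194, Rational(1, 2))), -11) = Add(-11, Mul(I, Pow(194, Rational(1, 2))))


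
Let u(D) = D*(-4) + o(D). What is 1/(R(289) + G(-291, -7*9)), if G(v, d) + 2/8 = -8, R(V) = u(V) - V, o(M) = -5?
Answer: -4/5833 ≈ -0.00068575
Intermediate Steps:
u(D) = -5 - 4*D (u(D) = D*(-4) - 5 = -4*D - 5 = -5 - 4*D)
R(V) = -5 - 5*V (R(V) = (-5 - 4*V) - V = -5 - 5*V)
G(v, d) = -33/4 (G(v, d) = -¼ - 8 = -33/4)
1/(R(289) + G(-291, -7*9)) = 1/((-5 - 5*289) - 33/4) = 1/((-5 - 1445) - 33/4) = 1/(-1450 - 33/4) = 1/(-5833/4) = -4/5833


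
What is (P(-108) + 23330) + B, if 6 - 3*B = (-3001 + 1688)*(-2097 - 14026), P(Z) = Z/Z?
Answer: -21099500/3 ≈ -7.0332e+6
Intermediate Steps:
P(Z) = 1
B = -21169493/3 (B = 2 - (-3001 + 1688)*(-2097 - 14026)/3 = 2 - (-1313)*(-16123)/3 = 2 - ⅓*21169499 = 2 - 21169499/3 = -21169493/3 ≈ -7.0565e+6)
(P(-108) + 23330) + B = (1 + 23330) - 21169493/3 = 23331 - 21169493/3 = -21099500/3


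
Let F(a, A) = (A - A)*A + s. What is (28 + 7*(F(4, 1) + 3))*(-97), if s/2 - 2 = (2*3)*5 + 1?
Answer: -49567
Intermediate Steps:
s = 66 (s = 4 + 2*((2*3)*5 + 1) = 4 + 2*(6*5 + 1) = 4 + 2*(30 + 1) = 4 + 2*31 = 4 + 62 = 66)
F(a, A) = 66 (F(a, A) = (A - A)*A + 66 = 0*A + 66 = 0 + 66 = 66)
(28 + 7*(F(4, 1) + 3))*(-97) = (28 + 7*(66 + 3))*(-97) = (28 + 7*69)*(-97) = (28 + 483)*(-97) = 511*(-97) = -49567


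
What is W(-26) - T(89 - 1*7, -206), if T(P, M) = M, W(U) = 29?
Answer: 235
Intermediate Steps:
W(-26) - T(89 - 1*7, -206) = 29 - 1*(-206) = 29 + 206 = 235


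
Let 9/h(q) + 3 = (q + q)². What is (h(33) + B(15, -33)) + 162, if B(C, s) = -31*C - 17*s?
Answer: 374361/1451 ≈ 258.00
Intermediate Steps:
h(q) = 9/(-3 + 4*q²) (h(q) = 9/(-3 + (q + q)²) = 9/(-3 + (2*q)²) = 9/(-3 + 4*q²))
(h(33) + B(15, -33)) + 162 = (9/(-3 + 4*33²) + (-31*15 - 17*(-33))) + 162 = (9/(-3 + 4*1089) + (-465 + 561)) + 162 = (9/(-3 + 4356) + 96) + 162 = (9/4353 + 96) + 162 = (9*(1/4353) + 96) + 162 = (3/1451 + 96) + 162 = 139299/1451 + 162 = 374361/1451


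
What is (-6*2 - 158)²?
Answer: 28900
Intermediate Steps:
(-6*2 - 158)² = (-12 - 158)² = (-170)² = 28900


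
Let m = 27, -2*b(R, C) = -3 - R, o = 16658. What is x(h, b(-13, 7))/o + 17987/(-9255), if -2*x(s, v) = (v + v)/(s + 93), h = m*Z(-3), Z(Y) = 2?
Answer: -14681729429/7554319710 ≈ -1.9435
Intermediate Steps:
b(R, C) = 3/2 + R/2 (b(R, C) = -(-3 - R)/2 = 3/2 + R/2)
h = 54 (h = 27*2 = 54)
x(s, v) = -v/(93 + s) (x(s, v) = -(v + v)/(2*(s + 93)) = -2*v/(2*(93 + s)) = -v/(93 + s))
x(h, b(-13, 7))/o + 17987/(-9255) = -(3/2 + (½)*(-13))/(93 + 54)/16658 + 17987/(-9255) = -1*(3/2 - 13/2)/147*(1/16658) + 17987*(-1/9255) = -1*(-5)*1/147*(1/16658) - 17987/9255 = (5/147)*(1/16658) - 17987/9255 = 5/2448726 - 17987/9255 = -14681729429/7554319710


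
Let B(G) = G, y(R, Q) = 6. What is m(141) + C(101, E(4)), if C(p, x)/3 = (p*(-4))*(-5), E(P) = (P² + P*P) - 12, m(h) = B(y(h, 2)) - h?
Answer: 5925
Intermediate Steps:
m(h) = 6 - h
E(P) = -12 + 2*P² (E(P) = (P² + P²) - 12 = 2*P² - 12 = -12 + 2*P²)
C(p, x) = 60*p (C(p, x) = 3*((p*(-4))*(-5)) = 3*(-4*p*(-5)) = 3*(20*p) = 60*p)
m(141) + C(101, E(4)) = (6 - 1*141) + 60*101 = (6 - 141) + 6060 = -135 + 6060 = 5925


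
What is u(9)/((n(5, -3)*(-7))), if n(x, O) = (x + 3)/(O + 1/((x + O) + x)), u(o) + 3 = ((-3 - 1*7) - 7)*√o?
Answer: -135/49 ≈ -2.7551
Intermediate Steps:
u(o) = -3 - 17*√o (u(o) = -3 + ((-3 - 1*7) - 7)*√o = -3 + ((-3 - 7) - 7)*√o = -3 + (-10 - 7)*√o = -3 - 17*√o)
n(x, O) = (3 + x)/(O + 1/(O + 2*x)) (n(x, O) = (3 + x)/(O + 1/((O + x) + x)) = (3 + x)/(O + 1/(O + 2*x)))
u(9)/((n(5, -3)*(-7))) = (-3 - 17*√9)/((((2*5² + 3*(-3) + 6*5 - 3*5)/(1 + (-3)² + 2*(-3)*5))*(-7))) = (-3 - 17*3)/((((2*25 - 9 + 30 - 15)/(1 + 9 - 30))*(-7))) = (-3 - 51)/((((50 - 9 + 30 - 15)/(-20))*(-7))) = -54/(-1/20*56*(-7)) = -54/((-14/5*(-7))) = -54/98/5 = -54*5/98 = -135/49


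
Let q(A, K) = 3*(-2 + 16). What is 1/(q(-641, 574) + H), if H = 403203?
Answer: 1/403245 ≈ 2.4799e-6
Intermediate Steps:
q(A, K) = 42 (q(A, K) = 3*14 = 42)
1/(q(-641, 574) + H) = 1/(42 + 403203) = 1/403245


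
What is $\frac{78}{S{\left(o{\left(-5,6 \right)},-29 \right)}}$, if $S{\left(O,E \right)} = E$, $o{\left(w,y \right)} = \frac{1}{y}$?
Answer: $- \frac{78}{29} \approx -2.6897$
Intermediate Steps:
$\frac{78}{S{\left(o{\left(-5,6 \right)},-29 \right)}} = \frac{78}{-29} = 78 \left(- \frac{1}{29}\right) = - \frac{78}{29}$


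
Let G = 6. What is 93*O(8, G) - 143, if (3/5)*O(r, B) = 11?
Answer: 1562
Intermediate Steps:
O(r, B) = 55/3 (O(r, B) = (5/3)*11 = 55/3)
93*O(8, G) - 143 = 93*(55/3) - 143 = 1705 - 143 = 1562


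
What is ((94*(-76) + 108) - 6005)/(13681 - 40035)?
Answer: 13041/26354 ≈ 0.49484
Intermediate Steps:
((94*(-76) + 108) - 6005)/(13681 - 40035) = ((-7144 + 108) - 6005)/(-26354) = (-7036 - 6005)*(-1/26354) = -13041*(-1/26354) = 13041/26354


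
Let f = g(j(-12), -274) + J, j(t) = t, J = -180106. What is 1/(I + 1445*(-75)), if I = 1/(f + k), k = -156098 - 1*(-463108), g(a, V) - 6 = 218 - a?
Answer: -127140/13778797499 ≈ -9.2272e-6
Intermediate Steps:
g(a, V) = 224 - a (g(a, V) = 6 + (218 - a) = 224 - a)
k = 307010 (k = -156098 + 463108 = 307010)
f = -179870 (f = (224 - 1*(-12)) - 180106 = (224 + 12) - 180106 = 236 - 180106 = -179870)
I = 1/127140 (I = 1/(-179870 + 307010) = 1/127140 ≈ 7.8653e-6)
1/(I + 1445*(-75)) = 1/(1/127140 + 1445*(-75)) = 1/(1/127140 - 108375) = 1/(-13778797499/127140) = -127140/13778797499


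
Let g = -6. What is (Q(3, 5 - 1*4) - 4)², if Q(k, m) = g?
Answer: 100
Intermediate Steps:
Q(k, m) = -6
(Q(3, 5 - 1*4) - 4)² = (-6 - 4)² = (-10)² = 100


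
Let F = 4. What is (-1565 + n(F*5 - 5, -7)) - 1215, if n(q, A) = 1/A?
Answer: -19461/7 ≈ -2780.1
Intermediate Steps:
(-1565 + n(F*5 - 5, -7)) - 1215 = (-1565 + 1/(-7)) - 1215 = (-1565 - 1/7) - 1215 = -10956/7 - 1215 = -19461/7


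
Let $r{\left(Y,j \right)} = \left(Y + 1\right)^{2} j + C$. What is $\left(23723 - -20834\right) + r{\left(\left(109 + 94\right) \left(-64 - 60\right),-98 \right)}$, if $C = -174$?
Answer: $-62090721235$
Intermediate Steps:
$r{\left(Y,j \right)} = -174 + j \left(1 + Y\right)^{2}$ ($r{\left(Y,j \right)} = \left(Y + 1\right)^{2} j - 174 = \left(1 + Y\right)^{2} j - 174 = j \left(1 + Y\right)^{2} - 174 = -174 + j \left(1 + Y\right)^{2}$)
$\left(23723 - -20834\right) + r{\left(\left(109 + 94\right) \left(-64 - 60\right),-98 \right)} = \left(23723 - -20834\right) - \left(174 + 98 \left(1 + \left(109 + 94\right) \left(-64 - 60\right)\right)^{2}\right) = \left(23723 + 20834\right) - \left(174 + 98 \left(1 + 203 \left(-124\right)\right)^{2}\right) = 44557 - \left(174 + 98 \left(1 - 25172\right)^{2}\right) = 44557 - \left(174 + 98 \left(-25171\right)^{2}\right) = 44557 - 62090765792 = -62090721235$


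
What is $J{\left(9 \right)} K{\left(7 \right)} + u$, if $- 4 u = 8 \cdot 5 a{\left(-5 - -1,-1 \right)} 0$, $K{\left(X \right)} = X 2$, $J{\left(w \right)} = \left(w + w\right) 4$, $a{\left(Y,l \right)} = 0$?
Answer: $1008$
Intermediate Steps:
$J{\left(w \right)} = 8 w$ ($J{\left(w \right)} = 2 w 4 = 8 w$)
$K{\left(X \right)} = 2 X$
$u = 0$ ($u = - \frac{8 \cdot 5 \cdot 0 \cdot 0}{4} = - \frac{8 \cdot 0 \cdot 0}{4} = - \frac{8 \cdot 0}{4} = \left(- \frac{1}{4}\right) 0 = 0$)
$J{\left(9 \right)} K{\left(7 \right)} + u = 8 \cdot 9 \cdot 2 \cdot 7 + 0 = 72 \cdot 14 + 0 = 1008 + 0 = 1008$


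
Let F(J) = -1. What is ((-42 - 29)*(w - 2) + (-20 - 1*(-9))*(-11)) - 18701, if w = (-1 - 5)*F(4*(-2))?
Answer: -18864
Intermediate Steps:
w = 6 (w = (-1 - 5)*(-1) = -6*(-1) = 6)
((-42 - 29)*(w - 2) + (-20 - 1*(-9))*(-11)) - 18701 = ((-42 - 29)*(6 - 2) + (-20 - 1*(-9))*(-11)) - 18701 = (-71*4 + (-20 + 9)*(-11)) - 18701 = (-284 - 11*(-11)) - 18701 = (-284 + 121) - 18701 = -163 - 18701 = -18864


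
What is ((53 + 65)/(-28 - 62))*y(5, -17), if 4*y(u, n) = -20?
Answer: 59/9 ≈ 6.5556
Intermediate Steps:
y(u, n) = -5 (y(u, n) = (1/4)*(-20) = -5)
((53 + 65)/(-28 - 62))*y(5, -17) = ((53 + 65)/(-28 - 62))*(-5) = (118/(-90))*(-5) = (118*(-1/90))*(-5) = -59/45*(-5) = 59/9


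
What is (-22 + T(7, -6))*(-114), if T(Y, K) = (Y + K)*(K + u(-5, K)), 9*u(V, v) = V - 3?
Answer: 9880/3 ≈ 3293.3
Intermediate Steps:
u(V, v) = -⅓ + V/9 (u(V, v) = (V - 3)/9 = (-3 + V)/9 = -⅓ + V/9)
T(Y, K) = (-8/9 + K)*(K + Y) (T(Y, K) = (Y + K)*(K + (-⅓ + (⅑)*(-5))) = (K + Y)*(K + (-⅓ - 5/9)) = (K + Y)*(K - 8/9) = (K + Y)*(-8/9 + K) = (-8/9 + K)*(K + Y))
(-22 + T(7, -6))*(-114) = (-22 + ((-6)² - 8/9*(-6) - 8/9*7 - 6*7))*(-114) = (-22 + (36 + 16/3 - 56/9 - 42))*(-114) = (-22 - 62/9)*(-114) = -260/9*(-114) = 9880/3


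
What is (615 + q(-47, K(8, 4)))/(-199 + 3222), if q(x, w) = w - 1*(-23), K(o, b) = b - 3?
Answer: 639/3023 ≈ 0.21138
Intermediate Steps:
K(o, b) = -3 + b
q(x, w) = 23 + w (q(x, w) = w + 23 = 23 + w)
(615 + q(-47, K(8, 4)))/(-199 + 3222) = (615 + (23 + (-3 + 4)))/(-199 + 3222) = (615 + (23 + 1))/3023 = (615 + 24)*(1/3023) = 639*(1/3023) = 639/3023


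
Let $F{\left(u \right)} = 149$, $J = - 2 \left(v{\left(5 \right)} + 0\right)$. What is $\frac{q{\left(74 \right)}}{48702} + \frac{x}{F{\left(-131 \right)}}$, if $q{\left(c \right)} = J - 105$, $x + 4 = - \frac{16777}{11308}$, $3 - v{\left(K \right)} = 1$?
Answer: $- \frac{1601807773}{41028805092} \approx -0.039041$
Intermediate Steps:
$v{\left(K \right)} = 2$ ($v{\left(K \right)} = 3 - 1 = 2$)
$J = -4$ ($J = - 2 \left(2 + 0\right) = \left(-2\right) 2 = -4$)
$x = - \frac{62009}{11308}$ ($x = -4 - \frac{16777}{11308} = - \frac{62009}{11308} \approx -5.4836$)
$q{\left(c \right)} = -109$ ($q{\left(c \right)} = -4 - 105 = -109$)
$\frac{q{\left(74 \right)}}{48702} + \frac{x}{F{\left(-131 \right)}} = - \frac{109}{48702} - \frac{62009}{11308 \cdot 149} = \left(-109\right) \frac{1}{48702} - \frac{62009}{1684892} = - \frac{109}{48702} - \frac{62009}{1684892} = - \frac{1601807773}{41028805092}$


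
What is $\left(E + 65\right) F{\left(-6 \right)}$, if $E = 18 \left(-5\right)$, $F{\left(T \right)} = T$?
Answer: $150$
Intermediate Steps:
$E = -90$
$\left(E + 65\right) F{\left(-6 \right)} = \left(-90 + 65\right) \left(-6\right) = \left(-25\right) \left(-6\right) = 150$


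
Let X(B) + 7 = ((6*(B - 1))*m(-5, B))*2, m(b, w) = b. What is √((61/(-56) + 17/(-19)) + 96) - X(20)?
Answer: 1147 + √26608778/532 ≈ 1156.7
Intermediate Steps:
X(B) = 53 - 60*B (X(B) = -7 + ((6*(B - 1))*(-5))*2 = -7 + ((6*(-1 + B))*(-5))*2 = -7 + ((-6 + 6*B)*(-5))*2 = -7 + (30 - 30*B)*2 = -7 + (60 - 60*B) = 53 - 60*B)
√((61/(-56) + 17/(-19)) + 96) - X(20) = √((61/(-56) + 17/(-19)) + 96) - (53 - 60*20) = √((61*(-1/56) + 17*(-1/19)) + 96) - (53 - 1200) = √((-61/56 - 17/19) + 96) - 1*(-1147) = √(-2111/1064 + 96) + 1147 = √(100033/1064) + 1147 = √26608778/532 + 1147 = 1147 + √26608778/532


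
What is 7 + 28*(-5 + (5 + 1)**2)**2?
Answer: 26915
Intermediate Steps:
7 + 28*(-5 + (5 + 1)**2)**2 = 7 + 28*(-5 + 6**2)**2 = 7 + 28*(-5 + 36)**2 = 7 + 28*31**2 = 7 + 28*961 = 7 + 26908 = 26915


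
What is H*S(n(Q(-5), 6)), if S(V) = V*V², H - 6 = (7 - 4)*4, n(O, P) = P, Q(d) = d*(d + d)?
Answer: 3888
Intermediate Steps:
Q(d) = 2*d² (Q(d) = d*(2*d) = 2*d²)
H = 18 (H = 6 + (7 - 4)*4 = 6 + 3*4 = 6 + 12 = 18)
S(V) = V³
H*S(n(Q(-5), 6)) = 18*6³ = 18*216 = 3888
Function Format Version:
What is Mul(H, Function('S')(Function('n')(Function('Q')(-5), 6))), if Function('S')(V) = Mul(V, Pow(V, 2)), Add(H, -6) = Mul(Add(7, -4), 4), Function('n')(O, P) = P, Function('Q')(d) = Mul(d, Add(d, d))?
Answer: 3888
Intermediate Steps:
Function('Q')(d) = Mul(2, Pow(d, 2)) (Function('Q')(d) = Mul(d, Mul(2, d)) = Mul(2, Pow(d, 2)))
H = 18 (H = Add(6, Mul(Add(7, -4), 4)) = Add(6, Mul(3, 4)) = Add(6, 12) = 18)
Function('S')(V) = Pow(V, 3)
Mul(H, Function('S')(Function('n')(Function('Q')(-5), 6))) = Mul(18, Pow(6, 3)) = Mul(18, 216) = 3888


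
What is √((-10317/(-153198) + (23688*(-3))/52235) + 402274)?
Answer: √318027692609686986236590/889144170 ≈ 634.25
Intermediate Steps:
√((-10317/(-153198) + (23688*(-3))/52235) + 402274) = √((-10317*(-1/153198) - 71064*1/52235) + 402274) = √((3439/51066 - 71064/52235) + 402274) = √(-3449318059/2667432510 + 402274) = √(1073035296209681/2667432510) = √318027692609686986236590/889144170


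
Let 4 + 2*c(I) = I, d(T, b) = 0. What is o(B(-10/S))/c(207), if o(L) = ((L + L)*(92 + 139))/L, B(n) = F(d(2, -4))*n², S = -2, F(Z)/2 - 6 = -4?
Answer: 132/29 ≈ 4.5517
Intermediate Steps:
F(Z) = 4 (F(Z) = 12 + 2*(-4) = 12 - 8 = 4)
c(I) = -2 + I/2
B(n) = 4*n²
o(L) = 462 (o(L) = ((2*L)*231)/L = (462*L)/L = 462)
o(B(-10/S))/c(207) = 462/(-2 + (½)*207) = 462/(-2 + 207/2) = 462/(203/2) = 462*(2/203) = 132/29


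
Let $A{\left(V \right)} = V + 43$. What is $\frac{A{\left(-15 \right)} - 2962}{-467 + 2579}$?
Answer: $- \frac{489}{352} \approx -1.3892$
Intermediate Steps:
$A{\left(V \right)} = 43 + V$
$\frac{A{\left(-15 \right)} - 2962}{-467 + 2579} = \frac{\left(43 - 15\right) - 2962}{-467 + 2579} = \frac{28 - 2962}{2112} = \left(-2934\right) \frac{1}{2112} = - \frac{489}{352}$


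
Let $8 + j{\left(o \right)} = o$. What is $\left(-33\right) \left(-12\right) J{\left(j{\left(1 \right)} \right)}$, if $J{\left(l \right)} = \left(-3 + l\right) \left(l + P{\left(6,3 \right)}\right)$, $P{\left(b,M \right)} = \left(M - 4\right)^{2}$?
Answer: $23760$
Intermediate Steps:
$j{\left(o \right)} = -8 + o$
$P{\left(b,M \right)} = \left(-4 + M\right)^{2}$
$J{\left(l \right)} = \left(1 + l\right) \left(-3 + l\right)$ ($J{\left(l \right)} = \left(-3 + l\right) \left(l + \left(-4 + 3\right)^{2}\right) = \left(-3 + l\right) \left(l + \left(-1\right)^{2}\right) = \left(-3 + l\right) \left(l + 1\right) = \left(-3 + l\right) \left(1 + l\right) = \left(1 + l\right) \left(-3 + l\right)$)
$\left(-33\right) \left(-12\right) J{\left(j{\left(1 \right)} \right)} = \left(-33\right) \left(-12\right) \left(-3 + \left(-8 + 1\right)^{2} - 2 \left(-8 + 1\right)\right) = 396 \left(-3 + \left(-7\right)^{2} - -14\right) = 396 \left(-3 + 49 + 14\right) = 396 \cdot 60 = 23760$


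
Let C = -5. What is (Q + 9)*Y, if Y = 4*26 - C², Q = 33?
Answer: 3318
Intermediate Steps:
Y = 79 (Y = 4*26 - 1*(-5)² = 104 - 1*25 = 104 - 25 = 79)
(Q + 9)*Y = (33 + 9)*79 = 42*79 = 3318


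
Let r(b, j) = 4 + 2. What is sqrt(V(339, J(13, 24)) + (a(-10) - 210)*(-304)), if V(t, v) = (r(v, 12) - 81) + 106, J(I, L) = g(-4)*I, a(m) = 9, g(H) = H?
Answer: sqrt(61135) ≈ 247.25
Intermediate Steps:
J(I, L) = -4*I
r(b, j) = 6
V(t, v) = 31 (V(t, v) = (6 - 81) + 106 = -75 + 106 = 31)
sqrt(V(339, J(13, 24)) + (a(-10) - 210)*(-304)) = sqrt(31 + (9 - 210)*(-304)) = sqrt(31 - 201*(-304)) = sqrt(31 + 61104) = sqrt(61135)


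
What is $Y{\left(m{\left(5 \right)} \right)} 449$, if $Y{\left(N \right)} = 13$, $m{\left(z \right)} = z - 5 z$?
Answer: $5837$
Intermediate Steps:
$m{\left(z \right)} = - 4 z$
$Y{\left(m{\left(5 \right)} \right)} 449 = 13 \cdot 449 = 5837$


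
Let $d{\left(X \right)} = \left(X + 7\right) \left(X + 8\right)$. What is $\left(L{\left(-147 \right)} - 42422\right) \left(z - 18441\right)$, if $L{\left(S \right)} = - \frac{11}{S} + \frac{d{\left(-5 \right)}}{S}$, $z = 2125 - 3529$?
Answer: $841863915$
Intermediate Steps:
$z = -1404$ ($z = 2125 - 3529 = -1404$)
$d{\left(X \right)} = \left(7 + X\right) \left(8 + X\right)$
$L{\left(S \right)} = - \frac{5}{S}$ ($L{\left(S \right)} = - \frac{11}{S} + \frac{56 + \left(-5\right)^{2} + 15 \left(-5\right)}{S} = - \frac{11}{S} + \frac{56 + 25 - 75}{S} = - \frac{11}{S} + \frac{6}{S} = - \frac{5}{S}$)
$\left(L{\left(-147 \right)} - 42422\right) \left(z - 18441\right) = \left(- \frac{5}{-147} - 42422\right) \left(-1404 - 18441\right) = \left(\left(-5\right) \left(- \frac{1}{147}\right) - 42422\right) \left(-19845\right) = \left(\frac{5}{147} - 42422\right) \left(-19845\right) = \left(- \frac{6236029}{147}\right) \left(-19845\right) = 841863915$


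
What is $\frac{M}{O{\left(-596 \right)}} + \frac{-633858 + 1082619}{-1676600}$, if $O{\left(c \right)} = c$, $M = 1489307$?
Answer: $- \frac{624309894439}{249813400} \approx -2499.1$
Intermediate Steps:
$\frac{M}{O{\left(-596 \right)}} + \frac{-633858 + 1082619}{-1676600} = \frac{1489307}{-596} + \frac{-633858 + 1082619}{-1676600} = 1489307 \left(- \frac{1}{596}\right) + 448761 \left(- \frac{1}{1676600}\right) = - \frac{1489307}{596} - \frac{448761}{1676600} = - \frac{624309894439}{249813400}$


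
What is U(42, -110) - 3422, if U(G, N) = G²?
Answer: -1658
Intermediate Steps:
U(42, -110) - 3422 = 42² - 3422 = 1764 - 3422 = -1658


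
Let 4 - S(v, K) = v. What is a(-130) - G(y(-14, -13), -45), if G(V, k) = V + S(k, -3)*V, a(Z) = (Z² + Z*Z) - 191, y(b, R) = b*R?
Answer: 24509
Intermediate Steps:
y(b, R) = R*b
S(v, K) = 4 - v
a(Z) = -191 + 2*Z² (a(Z) = (Z² + Z²) - 191 = 2*Z² - 191 = -191 + 2*Z²)
G(V, k) = V + V*(4 - k) (G(V, k) = V + (4 - k)*V = V + V*(4 - k))
a(-130) - G(y(-14, -13), -45) = (-191 + 2*(-130)²) - (-13*(-14))*(5 - 1*(-45)) = (-191 + 2*16900) - 182*(5 + 45) = (-191 + 33800) - 182*50 = 33609 - 1*9100 = 33609 - 9100 = 24509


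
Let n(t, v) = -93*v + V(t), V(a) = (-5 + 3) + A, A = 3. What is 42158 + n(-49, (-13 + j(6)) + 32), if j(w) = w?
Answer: 39834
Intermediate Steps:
V(a) = 1 (V(a) = (-5 + 3) + 3 = -2 + 3 = 1)
n(t, v) = 1 - 93*v (n(t, v) = -93*v + 1 = 1 - 93*v)
42158 + n(-49, (-13 + j(6)) + 32) = 42158 + (1 - 93*((-13 + 6) + 32)) = 42158 + (1 - 93*(-7 + 32)) = 42158 + (1 - 93*25) = 42158 + (1 - 2325) = 42158 - 2324 = 39834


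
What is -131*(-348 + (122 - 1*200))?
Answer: 55806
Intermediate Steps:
-131*(-348 + (122 - 1*200)) = -131*(-348 + (122 - 200)) = -131*(-348 - 78) = -131*(-426) = 55806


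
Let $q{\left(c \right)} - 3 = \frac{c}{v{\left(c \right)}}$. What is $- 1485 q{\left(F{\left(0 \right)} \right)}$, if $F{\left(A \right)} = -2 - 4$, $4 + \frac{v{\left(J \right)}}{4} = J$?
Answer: $- \frac{18711}{4} \approx -4677.8$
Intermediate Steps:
$v{\left(J \right)} = -16 + 4 J$
$F{\left(A \right)} = -6$
$q{\left(c \right)} = 3 + \frac{c}{-16 + 4 c}$
$- 1485 q{\left(F{\left(0 \right)} \right)} = - 1485 \frac{-48 + 13 \left(-6\right)}{4 \left(-4 - 6\right)} = - 1485 \frac{-48 - 78}{4 \left(-10\right)} = - 1485 \cdot \frac{1}{4} \left(- \frac{1}{10}\right) \left(-126\right) = \left(-1485\right) \frac{63}{20} = - \frac{18711}{4}$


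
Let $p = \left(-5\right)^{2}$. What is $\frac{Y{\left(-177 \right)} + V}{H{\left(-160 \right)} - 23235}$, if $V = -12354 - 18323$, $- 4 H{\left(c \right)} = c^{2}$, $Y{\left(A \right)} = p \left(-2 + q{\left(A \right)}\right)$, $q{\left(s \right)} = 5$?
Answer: $\frac{30602}{29635} \approx 1.0326$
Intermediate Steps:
$p = 25$
$Y{\left(A \right)} = 75$ ($Y{\left(A \right)} = 25 \left(-2 + 5\right) = 25 \cdot 3 = 75$)
$H{\left(c \right)} = - \frac{c^{2}}{4}$
$V = -30677$
$\frac{Y{\left(-177 \right)} + V}{H{\left(-160 \right)} - 23235} = \frac{75 - 30677}{- \frac{\left(-160\right)^{2}}{4} - 23235} = - \frac{30602}{\left(- \frac{1}{4}\right) 25600 - 23235} = - \frac{30602}{-6400 - 23235} = - \frac{30602}{-29635} = \left(-30602\right) \left(- \frac{1}{29635}\right) = \frac{30602}{29635}$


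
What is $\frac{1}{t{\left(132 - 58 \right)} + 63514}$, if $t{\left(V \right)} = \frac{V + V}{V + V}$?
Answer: $\frac{1}{63515} \approx 1.5744 \cdot 10^{-5}$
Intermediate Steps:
$t{\left(V \right)} = 1$ ($t{\left(V \right)} = \frac{2 V}{2 V} = 2 V \frac{1}{2 V} = 1$)
$\frac{1}{t{\left(132 - 58 \right)} + 63514} = \frac{1}{1 + 63514} = \frac{1}{63515}$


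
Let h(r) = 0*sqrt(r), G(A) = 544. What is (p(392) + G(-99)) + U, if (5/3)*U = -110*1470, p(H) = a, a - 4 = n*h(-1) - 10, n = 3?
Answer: -96482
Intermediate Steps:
h(r) = 0
a = -6 (a = 4 + (3*0 - 10) = 4 + (0 - 10) = 4 - 10 = -6)
p(H) = -6
U = -97020 (U = 3*(-110*1470)/5 = (3/5)*(-161700) = -97020)
(p(392) + G(-99)) + U = (-6 + 544) - 97020 = 538 - 97020 = -96482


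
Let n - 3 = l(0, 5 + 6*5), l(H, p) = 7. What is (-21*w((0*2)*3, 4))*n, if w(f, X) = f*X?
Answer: 0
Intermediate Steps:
n = 10 (n = 3 + 7 = 10)
w(f, X) = X*f
(-21*w((0*2)*3, 4))*n = -84*(0*2)*3*10 = -84*0*3*10 = -84*0*10 = -21*0*10 = 0*10 = 0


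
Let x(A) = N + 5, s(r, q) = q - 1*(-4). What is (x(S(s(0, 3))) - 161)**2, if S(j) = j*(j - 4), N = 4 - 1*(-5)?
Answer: 21609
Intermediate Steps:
N = 9 (N = 4 + 5 = 9)
s(r, q) = 4 + q (s(r, q) = q + 4 = 4 + q)
S(j) = j*(-4 + j)
x(A) = 14 (x(A) = 9 + 5 = 14)
(x(S(s(0, 3))) - 161)**2 = (14 - 161)**2 = (-147)**2 = 21609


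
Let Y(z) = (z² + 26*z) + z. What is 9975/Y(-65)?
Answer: 105/26 ≈ 4.0385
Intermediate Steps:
Y(z) = z² + 27*z
9975/Y(-65) = 9975/((-65*(27 - 65))) = 9975/((-65*(-38))) = 9975/2470 = 9975*(1/2470) = 105/26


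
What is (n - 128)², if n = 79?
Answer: 2401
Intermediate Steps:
(n - 128)² = (79 - 128)² = (-49)² = 2401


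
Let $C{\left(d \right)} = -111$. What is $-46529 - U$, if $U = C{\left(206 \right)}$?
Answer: $-46418$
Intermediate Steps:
$U = -111$
$-46529 - U = -46529 - -111 = -46529 + 111 = -46418$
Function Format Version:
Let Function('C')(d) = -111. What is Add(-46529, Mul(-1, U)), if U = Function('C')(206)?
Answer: -46418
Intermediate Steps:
U = -111
Add(-46529, Mul(-1, U)) = Add(-46529, Mul(-1, -111)) = Add(-46529, 111) = -46418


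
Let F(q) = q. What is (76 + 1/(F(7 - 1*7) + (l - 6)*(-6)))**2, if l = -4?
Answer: 20802721/3600 ≈ 5778.5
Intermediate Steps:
(76 + 1/(F(7 - 1*7) + (l - 6)*(-6)))**2 = (76 + 1/((7 - 1*7) + (-4 - 6)*(-6)))**2 = (76 + 1/((7 - 7) - 10*(-6)))**2 = (76 + 1/(0 + 60))**2 = (76 + 1/60)**2 = (4561/60)**2 = 20802721/3600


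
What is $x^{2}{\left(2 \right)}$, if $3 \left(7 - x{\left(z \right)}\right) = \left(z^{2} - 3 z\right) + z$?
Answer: $49$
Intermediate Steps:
$x{\left(z \right)} = 7 - \frac{z^{2}}{3} + \frac{2 z}{3}$ ($x{\left(z \right)} = 7 - \frac{\left(z^{2} - 3 z\right) + z}{3} = 7 - \frac{z^{2} - 2 z}{3} = 7 - \left(- \frac{2 z}{3} + \frac{z^{2}}{3}\right) = 7 - \frac{z^{2}}{3} + \frac{2 z}{3}$)
$x^{2}{\left(2 \right)} = \left(7 - \frac{2^{2}}{3} + \frac{2}{3} \cdot 2\right)^{2} = \left(7 - \frac{4}{3} + \frac{4}{3}\right)^{2} = 7^{2} = 49$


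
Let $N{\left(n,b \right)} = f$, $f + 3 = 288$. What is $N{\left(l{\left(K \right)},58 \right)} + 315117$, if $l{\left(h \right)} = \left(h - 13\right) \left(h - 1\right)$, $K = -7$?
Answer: $315402$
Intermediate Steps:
$l{\left(h \right)} = \left(-1 + h\right) \left(-13 + h\right)$ ($l{\left(h \right)} = \left(-13 + h\right) \left(-1 + h\right) = \left(-1 + h\right) \left(-13 + h\right)$)
$f = 285$ ($f = -3 + 288 = 285$)
$N{\left(n,b \right)} = 285$
$N{\left(l{\left(K \right)},58 \right)} + 315117 = 285 + 315117 = 315402$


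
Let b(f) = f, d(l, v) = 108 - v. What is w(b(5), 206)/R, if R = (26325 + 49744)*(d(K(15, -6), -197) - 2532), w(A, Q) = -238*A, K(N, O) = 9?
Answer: 10/1423577 ≈ 7.0246e-6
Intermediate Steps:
R = -169405663 (R = (26325 + 49744)*((108 - 1*(-197)) - 2532) = 76069*((108 + 197) - 2532) = 76069*(305 - 2532) = 76069*(-2227) = -169405663)
w(b(5), 206)/R = -238*5/(-169405663) = -1190*(-1/169405663) = 10/1423577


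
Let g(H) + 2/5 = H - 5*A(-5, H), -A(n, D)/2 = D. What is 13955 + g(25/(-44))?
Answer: 278967/20 ≈ 13948.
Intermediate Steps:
A(n, D) = -2*D
g(H) = -2/5 + 11*H (g(H) = -2/5 + (H - (-10)*H) = -2/5 + (H + 10*H) = -2/5 + 11*H)
13955 + g(25/(-44)) = 13955 + (-2/5 + 11*(25/(-44))) = 13955 + (-2/5 + 11*(25*(-1/44))) = 13955 + (-2/5 + 11*(-25/44)) = 13955 + (-2/5 - 25/4) = 13955 - 133/20 = 278967/20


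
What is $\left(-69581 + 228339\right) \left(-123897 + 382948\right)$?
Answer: $41126418658$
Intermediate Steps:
$\left(-69581 + 228339\right) \left(-123897 + 382948\right) = 158758 \cdot 259051 = 41126418658$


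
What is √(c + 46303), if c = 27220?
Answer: √73523 ≈ 271.15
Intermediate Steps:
√(c + 46303) = √(27220 + 46303) = √73523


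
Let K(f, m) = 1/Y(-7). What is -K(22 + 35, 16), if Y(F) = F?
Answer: ⅐ ≈ 0.14286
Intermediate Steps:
K(f, m) = -⅐ (K(f, m) = 1/(-7) = -⅐)
-K(22 + 35, 16) = -1*(-⅐) = ⅐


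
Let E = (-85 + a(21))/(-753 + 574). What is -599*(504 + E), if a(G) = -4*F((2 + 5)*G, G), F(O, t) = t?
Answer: -54140615/179 ≈ -3.0246e+5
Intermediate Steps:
a(G) = -4*G
E = 169/179 (E = (-85 - 4*21)/(-753 + 574) = (-85 - 84)/(-179) = -169*(-1/179) = 169/179 ≈ 0.94413)
-599*(504 + E) = -599*(504 + 169/179) = -599*90385/179 = -54140615/179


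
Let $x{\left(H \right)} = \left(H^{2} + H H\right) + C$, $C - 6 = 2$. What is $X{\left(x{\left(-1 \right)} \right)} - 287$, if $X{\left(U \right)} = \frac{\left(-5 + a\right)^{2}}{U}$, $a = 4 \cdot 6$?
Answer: $- \frac{2509}{10} \approx -250.9$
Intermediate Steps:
$C = 8$ ($C = 6 + 2 = 8$)
$x{\left(H \right)} = 8 + 2 H^{2}$ ($x{\left(H \right)} = \left(H^{2} + H H\right) + 8 = \left(H^{2} + H^{2}\right) + 8 = 2 H^{2} + 8 = 8 + 2 H^{2}$)
$a = 24$
$X{\left(U \right)} = \frac{361}{U}$ ($X{\left(U \right)} = \frac{\left(-5 + 24\right)^{2}}{U} = \frac{19^{2}}{U} = \frac{361}{U}$)
$X{\left(x{\left(-1 \right)} \right)} - 287 = \frac{361}{8 + 2 \left(-1\right)^{2}} - 287 = \frac{361}{8 + 2 \cdot 1} - 287 = \frac{361}{8 + 2} - 287 = \frac{361}{10} - 287 = - \frac{2509}{10}$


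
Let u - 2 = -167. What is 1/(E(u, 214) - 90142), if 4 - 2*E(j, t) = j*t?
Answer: -1/72485 ≈ -1.3796e-5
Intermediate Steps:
u = -165 (u = 2 - 167 = -165)
E(j, t) = 2 - j*t/2
1/(E(u, 214) - 90142) = 1/((2 - 1/2*(-165)*214) - 90142) = 1/((2 + 17655) - 90142) = 1/(17657 - 90142) = 1/(-72485) = -1/72485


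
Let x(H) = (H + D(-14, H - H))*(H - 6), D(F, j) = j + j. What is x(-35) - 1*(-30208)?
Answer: 31643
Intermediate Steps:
D(F, j) = 2*j
x(H) = H*(-6 + H) (x(H) = (H + 2*(H - H))*(H - 6) = (H + 2*0)*(-6 + H) = (H + 0)*(-6 + H) = H*(-6 + H))
x(-35) - 1*(-30208) = -35*(-6 - 35) - 1*(-30208) = -35*(-41) + 30208 = 1435 + 30208 = 31643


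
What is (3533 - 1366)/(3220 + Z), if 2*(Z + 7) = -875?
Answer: 4334/5551 ≈ 0.78076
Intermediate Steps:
Z = -889/2 (Z = -7 + (½)*(-875) = -7 - 875/2 = -889/2 ≈ -444.50)
(3533 - 1366)/(3220 + Z) = (3533 - 1366)/(3220 - 889/2) = 2167/(5551/2) = 2167*(2/5551) = 4334/5551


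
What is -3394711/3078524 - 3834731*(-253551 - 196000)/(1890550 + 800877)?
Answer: 183002772973334643/285711124612 ≈ 6.4052e+5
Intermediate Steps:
-3394711/3078524 - 3834731*(-253551 - 196000)/(1890550 + 800877) = -3394711*1/3078524 - 3834731/(2691427/(-449551)) = -117059/106156 - 3834731/(2691427*(-1/449551)) = -117059/106156 - 3834731/(-2691427/449551) = -117059/106156 - 3834731*(-449551/2691427) = -117059/106156 + 1723907155781/2691427 = 183002772973334643/285711124612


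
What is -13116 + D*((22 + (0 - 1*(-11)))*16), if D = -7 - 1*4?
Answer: -18924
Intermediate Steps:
D = -11 (D = -7 - 4 = -11)
-13116 + D*((22 + (0 - 1*(-11)))*16) = -13116 - 11*(22 + (0 - 1*(-11)))*16 = -13116 - 11*(22 + (0 + 11))*16 = -13116 - 11*(22 + 11)*16 = -13116 - 363*16 = -13116 - 11*528 = -13116 - 5808 = -18924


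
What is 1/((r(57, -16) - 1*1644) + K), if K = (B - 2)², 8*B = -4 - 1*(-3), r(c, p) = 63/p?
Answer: -64/105179 ≈ -0.00060849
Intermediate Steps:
B = -⅛ (B = (-4 - 1*(-3))/8 = (-4 + 3)/8 = (⅛)*(-1) = -⅛ ≈ -0.12500)
K = 289/64 (K = (-⅛ - 2)² = (-17/8)² = 289/64 ≈ 4.5156)
1/((r(57, -16) - 1*1644) + K) = 1/((63/(-16) - 1*1644) + 289/64) = 1/((63*(-1/16) - 1644) + 289/64) = 1/((-63/16 - 1644) + 289/64) = 1/(-26367/16 + 289/64) = 1/(-105179/64) = -64/105179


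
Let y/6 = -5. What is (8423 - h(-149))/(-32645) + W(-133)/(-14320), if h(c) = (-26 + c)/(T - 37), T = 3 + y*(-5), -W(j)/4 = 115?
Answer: -76576141/338920390 ≈ -0.22594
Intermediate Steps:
y = -30 (y = 6*(-5) = -30)
W(j) = -460 (W(j) = -4*115 = -460)
T = 153 (T = 3 - 30*(-5) = 3 + 150 = 153)
h(c) = -13/58 + c/116 (h(c) = (-26 + c)/(153 - 37) = (-26 + c)/116 = (-26 + c)*(1/116) = -13/58 + c/116)
(8423 - h(-149))/(-32645) + W(-133)/(-14320) = (8423 - (-13/58 + (1/116)*(-149)))/(-32645) - 460/(-14320) = (8423 - (-13/58 - 149/116))*(-1/32645) - 460*(-1/14320) = (8423 - 1*(-175/116))*(-1/32645) + 23/716 = (8423 + 175/116)*(-1/32645) + 23/716 = (977243/116)*(-1/32645) + 23/716 = -977243/3786820 + 23/716 = -76576141/338920390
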